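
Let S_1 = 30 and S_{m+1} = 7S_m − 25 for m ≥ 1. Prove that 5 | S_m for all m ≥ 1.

Base case: S_1 = 30 = 5·6, so 5 | S_1.
Assume 5 | S_k, so S_k = 5t for some integer t.
Then S_{k+1} = 7S_k − 25 = 7·(5t) − 25 = 5(7t − 5), so 5 | S_{k+1}.
By induction, 5 | S_m for all m ≥ 1.

5 | S_m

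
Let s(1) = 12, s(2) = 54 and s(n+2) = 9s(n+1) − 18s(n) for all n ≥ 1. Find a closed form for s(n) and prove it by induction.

Claim: s(n) = 6^n + 2·3^n.

Base cases: s(1) = 12 and 6^1 + 2·3^1 = 12; s(2) = 54 and 6^2 + 2·3^2 = 54.
Assume s(j) = 6^j + 2·3^j for all 1 ≤ j ≤ m, where m ≥ 2.
Then s(m+1) = 9s(m) − 18s(m−1) = 9·(6^m + 2·3^m) − 18·(6^{m−1} + 2·3^{m−1}) = (9·6 − 18)6^{m−1} + 2·(9·3 − 18)3^{m−1} = 36·6^{m−1} + 18·3^{m−1} = 6^{m+1} + 2·3^{m+1}.
This completes the inductive step, so s(n) = 6^n + 2·3^n for all n ≥ 1.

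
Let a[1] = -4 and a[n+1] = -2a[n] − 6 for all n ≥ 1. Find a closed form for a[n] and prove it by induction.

Claim: a[n] = (-2)^n − 2.

Base case: a[1] = -4, and (-2)^1 − 2 = -2 − 2 = -4.
Assume a[k] = (-2)^k − 2 for some k ≥ 1.
Then a[k+1] = -2a[k] − 6 = -2·((-2)^k − 2) − 6 = -2·(-2)^k + 4 − 6 = (-2)^{k+1} − 2.
Hence a[n] = (-2)^n − 2 for every n ≥ 1, by induction.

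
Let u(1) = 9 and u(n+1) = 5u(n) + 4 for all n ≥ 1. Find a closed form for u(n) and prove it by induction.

Claim: u(n) = 2·5^n − 1.

Base case: u(1) = 9, and 2·5^1 − 1 = 10 − 1 = 9.
Assume u(j) = 2·5^j − 1 for some j ≥ 1.
Then u(j+1) = 5u(j) + 4 = 5·(2·5^j − 1) + 4 = 10·5^j − 5 + 4 = 2·5^{j+1} − 1.
By induction, u(n) = 2·5^n − 1 for all n ≥ 1.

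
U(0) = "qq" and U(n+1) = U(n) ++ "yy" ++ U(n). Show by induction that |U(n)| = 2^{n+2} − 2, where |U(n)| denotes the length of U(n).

Base case: |U(0)| = 2, and 2^{0+2} − 2 = 2.
Assume |U(k)| = 2^{k+2} − 2.
Then |U(k+1)| = |U(k)| + 2 + |U(k)| = 2|U(k)| + 2 = 2(2^{k+2} − 2) + 2 = 2^{k+3} − 4 + 2 = 2^{k+3} − 2.
So the formula holds for k+1, and by induction |U(n)| = 2^{n+2} − 2 for all n ≥ 0.

|U(n)| = 2^{n+2} − 2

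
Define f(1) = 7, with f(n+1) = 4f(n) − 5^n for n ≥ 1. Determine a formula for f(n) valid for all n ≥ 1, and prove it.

Claim: f(n) = 3·4^n − 5^n.

Base case: f(1) = 7, and 3·4^1 − 5^1 = 12 − 5 = 7.
Assume f(k) = 3·4^k − 5^k for some k ≥ 1.
Then f(k+1) = 4f(k) − 5^k = 4·(3·4^k − 5^k) − 5^k = 3·4^{k+1} − 4·5^k − 5^k = 3·4^{k+1} − 5·5^k = 3·4^{k+1} − 5^{k+1}.
Hence f(n) = 3·4^n − 5^n for every n ≥ 1, by induction.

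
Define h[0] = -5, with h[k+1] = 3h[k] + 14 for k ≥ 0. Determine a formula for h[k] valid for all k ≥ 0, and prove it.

Claim: h[k] = 2·3^k − 7.

Base case: h[0] = -5, and 2·3^0 − 7 = 2 − 7 = -5.
Assume h[m] = 2·3^m − 7 for some m ≥ 0.
Then h[m+1] = 3h[m] + 14 = 3·(2·3^m − 7) + 14 = 6·3^m − 21 + 14 = 2·3^{m+1} − 7.
By induction, h[k] = 2·3^k − 7 for all k ≥ 0.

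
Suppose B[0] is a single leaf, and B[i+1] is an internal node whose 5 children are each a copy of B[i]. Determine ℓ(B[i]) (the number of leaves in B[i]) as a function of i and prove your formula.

Claim: ℓ(B[i]) = 5^i.

Base case: ℓ(B[0]) = 1, and 5^0 = 1.
Assume ℓ(B[m]) = 5^m.
Then ℓ(B[m+1]) = 5·ℓ(B[m]) = 5·5^m = 5^{m+1}.
So the formula holds for m+1, and by induction ℓ(B[i]) = 5^i for all i ≥ 0.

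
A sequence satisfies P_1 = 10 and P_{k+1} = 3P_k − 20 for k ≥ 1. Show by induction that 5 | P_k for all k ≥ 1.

Base case: P_1 = 10 = 5·2, so 5 | P_1.
Assume 5 | P_j, so P_j = 5t for some integer t.
Then P_{j+1} = 3P_j − 20 = 3·(5t) − 20 = 5(3t − 4), so 5 | P_{j+1}.
By induction, 5 | P_k for all k ≥ 1.

5 | P_k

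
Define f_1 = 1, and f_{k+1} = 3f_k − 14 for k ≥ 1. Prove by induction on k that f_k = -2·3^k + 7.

Base case: f_1 = 1, and -2·3^1 + 7 = -6 + 7 = 1.
Assume f_m = -2·3^m + 7 for some m ≥ 1.
Then f_{m+1} = 3f_m − 14 = 3·(-2·3^m + 7) − 14 = -6·3^m + 21 − 14 = -2·3^{m+1} + 7.
By induction, f_k = -2·3^k + 7 for all k ≥ 1.

f_k = -2·3^k + 7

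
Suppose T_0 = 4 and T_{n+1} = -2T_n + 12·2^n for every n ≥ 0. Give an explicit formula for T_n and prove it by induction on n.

Claim: T_n = (-2)^n + 3·2^n.

Base case: T_0 = 4, and (-2)^0 + 3·2^0 = 1 + 3 = 4.
Assume T_k = (-2)^k + 3·2^k for some k ≥ 0.
Then T_{k+1} = -2T_k + 12·2^k = -2·((-2)^k + 3·2^k) + 12·2^k = (-2)^{k+1} − 6·2^k + 12·2^k = (-2)^{k+1} + 6·2^k = (-2)^{k+1} + 3·2^{k+1}.
This completes the inductive step, so T_n = (-2)^n + 3·2^n for all n ≥ 0.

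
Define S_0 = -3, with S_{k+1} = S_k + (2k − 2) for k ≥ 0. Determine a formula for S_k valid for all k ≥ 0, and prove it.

Claim: S_k = k^2 − 3k − 3.

Base case: S_0 = -3, and 0^2 − 3·0 − 3 = -3.
Assume S_r = r^2 − 3r − 3.
Then S_{r+1} = S_r + (2r − 2) = (r^2 − 3r − 3) + (2r − 2) = r^2 − r − 5,
and (r+1)^2 − 3·(r+1) − 3 = r^2 − r − 5.
This completes the inductive step, so S_k = k^2 − 3k − 3 for all k ≥ 0.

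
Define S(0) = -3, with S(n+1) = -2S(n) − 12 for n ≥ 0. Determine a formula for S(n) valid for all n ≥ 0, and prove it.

Claim: S(n) = (-2)^n − 4.

Base case: S(0) = -3, and (-2)^0 − 4 = 1 − 4 = -3.
Assume S(m) = (-2)^m − 4 for some m ≥ 0.
Then S(m+1) = -2S(m) − 12 = -2·((-2)^m − 4) − 12 = -2·(-2)^m + 8 − 12 = (-2)^{m+1} − 4.
By induction, S(n) = (-2)^n − 4 for all n ≥ 0.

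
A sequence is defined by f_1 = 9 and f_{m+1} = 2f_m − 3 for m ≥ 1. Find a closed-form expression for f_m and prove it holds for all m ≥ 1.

Claim: f_m = 3·2^m + 3.

Base case: f_1 = 9, and 3·2^1 + 3 = 6 + 3 = 9.
Assume f_r = 3·2^r + 3 for some r ≥ 1.
Then f_{r+1} = 2f_r − 3 = 2·(3·2^r + 3) − 3 = 6·2^r + 6 − 3 = 3·2^{r+1} + 3.
So the formula holds for r+1, and by induction f_m = 3·2^m + 3 for all m ≥ 1.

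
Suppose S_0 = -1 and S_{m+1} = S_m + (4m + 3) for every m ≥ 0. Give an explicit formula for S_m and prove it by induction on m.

Claim: S_m = 2m^2 + m − 1.

Base case: S_0 = -1, and 2·0^2 + 0 − 1 = -1.
Assume S_k = 2k^2 + k − 1.
Then S_{k+1} = S_k + (4k + 3) = (2k^2 + k − 1) + (4k + 3) = 2k^2 + 5k + 2,
and 2·(k+1)^2 + (k+1) − 1 = 2k^2 + 5k + 2.
By induction, S_m = 2m^2 + m − 1 for all m ≥ 0.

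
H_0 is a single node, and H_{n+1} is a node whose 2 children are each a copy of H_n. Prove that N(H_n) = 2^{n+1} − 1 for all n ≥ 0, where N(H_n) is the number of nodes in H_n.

Base case: N(H_0) = 1, and 2^{0+1} − 1 = 1.
Assume N(H_r) = 2^{r+1} − 1.
Then N(H_{r+1}) = 1 + 2N(H_r) = 1 + 2(2^{r+1} − 1) = 2^{r+2} − 2 + 1 = 2^{r+2} − 1.
By induction, N(H_n) = 2^{n+1} − 1 for all n ≥ 0.

N(H_n) = 2^{n+1} − 1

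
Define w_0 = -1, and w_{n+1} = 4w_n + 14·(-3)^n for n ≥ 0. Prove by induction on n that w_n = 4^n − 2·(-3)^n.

Base case: w_0 = -1, and 4^0 − 2·(-3)^0 = 1 − 2 = -1.
Assume w_r = 4^r − 2·(-3)^r for some r ≥ 0.
Then w_{r+1} = 4w_r + 14·(-3)^r = 4·(4^r − 2·(-3)^r) + 14·(-3)^r = 4^{r+1} − 8·(-3)^r + 14·(-3)^r = 4^{r+1} + 6·(-3)^r = 4^{r+1} − 2·(-3)^{r+1}.
Hence w_n = 4^n − 2·(-3)^n for every n ≥ 0, by induction.

w_n = 4^n − 2·(-3)^n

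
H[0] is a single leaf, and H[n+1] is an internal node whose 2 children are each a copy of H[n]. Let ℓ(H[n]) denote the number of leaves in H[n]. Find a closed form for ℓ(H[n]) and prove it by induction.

Claim: ℓ(H[n]) = 2^n.

Base case: ℓ(H[0]) = 1, and 2^0 = 1.
Assume ℓ(H[r]) = 2^r.
Then ℓ(H[r+1]) = 2·ℓ(H[r]) = 2·2^r = 2^{r+1}.
Hence ℓ(H[n]) = 2^n for every n ≥ 0, by induction.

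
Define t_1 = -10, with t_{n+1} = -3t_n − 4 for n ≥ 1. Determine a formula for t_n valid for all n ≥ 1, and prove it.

Claim: t_n = 3·(-3)^n − 1.

Base case: t_1 = -10, and 3·(-3)^1 − 1 = -9 − 1 = -10.
Assume t_k = 3·(-3)^k − 1 for some k ≥ 1.
Then t_{k+1} = -3t_k − 4 = -3·(3·(-3)^k − 1) − 4 = -9·(-3)^k + 3 − 4 = 3·(-3)^{k+1} − 1.
This completes the inductive step, so t_n = 3·(-3)^n − 1 for all n ≥ 1.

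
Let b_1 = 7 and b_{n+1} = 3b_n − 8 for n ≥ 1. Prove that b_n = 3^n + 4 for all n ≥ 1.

Base case: b_1 = 7, and 3^1 + 4 = 3 + 4 = 7.
Assume b_j = 3^j + 4 for some j ≥ 1.
Then b_{j+1} = 3b_j − 8 = 3·(3^j + 4) − 8 = 3^{j+1} + 12 − 8 = 3^{j+1} + 4.
By induction, b_n = 3^n + 4 for all n ≥ 1.

b_n = 3^n + 4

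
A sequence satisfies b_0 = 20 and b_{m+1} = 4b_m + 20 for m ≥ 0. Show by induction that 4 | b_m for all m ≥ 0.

Base case: b_0 = 20 = 4·5, so 4 | b_0.
Assume 4 | b_r, so b_r = 4t for some integer t.
Then b_{r+1} = 4b_r + 20 = 4·(4t) + 20 = 4(4t + 5), so 4 | b_{r+1}.
This completes the inductive step, so 4 | b_m for all m ≥ 0.

4 | b_m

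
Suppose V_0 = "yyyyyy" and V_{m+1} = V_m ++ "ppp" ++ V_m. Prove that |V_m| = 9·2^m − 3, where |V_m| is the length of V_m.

Base case: |V_0| = 6, and 9·2^0 − 3 = 6.
Assume |V_k| = 9·2^k − 3.
Then |V_{k+1}| = |V_k| + 3 + |V_k| = 2|V_k| + 3 = 2(9·2^k − 3) + 3 = 9·2^{k+1} − 6 + 3 = 9·2^{k+1} − 3.
So the formula holds for k+1, and by induction |V_m| = 9·2^m − 3 for all m ≥ 0.

|V_m| = 9·2^m − 3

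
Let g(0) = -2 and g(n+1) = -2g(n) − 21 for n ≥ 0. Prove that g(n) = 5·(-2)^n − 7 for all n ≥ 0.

Base case: g(0) = -2, and 5·(-2)^0 − 7 = 5 − 7 = -2.
Assume g(r) = 5·(-2)^r − 7 for some r ≥ 0.
Then g(r+1) = -2g(r) − 21 = -2·(5·(-2)^r − 7) − 21 = -10·(-2)^r + 14 − 21 = 5·(-2)^{r+1} − 7.
Hence g(n) = 5·(-2)^n − 7 for every n ≥ 0, by induction.

g(n) = 5·(-2)^n − 7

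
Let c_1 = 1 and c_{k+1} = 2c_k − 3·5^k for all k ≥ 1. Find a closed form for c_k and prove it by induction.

Claim: c_k = 3·2^k − 5^k.

Base case: c_1 = 1, and 3·2^1 − 5^1 = 6 − 5 = 1.
Assume c_j = 3·2^j − 5^j for some j ≥ 1.
Then c_{j+1} = 2c_j − 3·5^j = 2·(3·2^j − 5^j) − 3·5^j = 3·2^{j+1} − 2·5^j − 3·5^j = 3·2^{j+1} − 5·5^j = 3·2^{j+1} − 5^{j+1}.
By induction, c_k = 3·2^k − 5^k for all k ≥ 1.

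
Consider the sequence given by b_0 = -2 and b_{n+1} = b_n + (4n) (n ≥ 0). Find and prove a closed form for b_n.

Claim: b_n = 2n^2 − 2n − 2.

Base case: b_0 = -2, and 2·0^2 − 2·0 − 2 = -2.
Assume b_r = 2r^2 − 2r − 2.
Then b_{r+1} = b_r + (4r) = (2r^2 − 2r − 2) + (4r) = 2r^2 + 2r − 2,
and 2·(r+1)^2 − 2·(r+1) − 2 = 2r^2 + 2r − 2.
This completes the inductive step, so b_n = 2n^2 − 2n − 2 for all n ≥ 0.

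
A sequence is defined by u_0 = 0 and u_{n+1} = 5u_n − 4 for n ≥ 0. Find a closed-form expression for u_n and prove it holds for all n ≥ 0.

Claim: u_n = -5^n + 1.

Base case: u_0 = 0, and -5^0 + 1 = -1 + 1 = 0.
Assume u_j = -5^j + 1 for some j ≥ 0.
Then u_{j+1} = 5u_j − 4 = 5·(-5^j + 1) − 4 = -5^{j+1} + 5 − 4 = -5^{j+1} + 1.
So the formula holds for j+1, and by induction u_n = -5^n + 1 for all n ≥ 0.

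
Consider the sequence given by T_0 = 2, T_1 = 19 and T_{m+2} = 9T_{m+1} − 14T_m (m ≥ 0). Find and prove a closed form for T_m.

Claim: T_m = 3·7^m − 2^m.

Base cases: T_0 = 2 and 3·7^0 − 2^0 = 2; T_1 = 19 and 3·7^1 − 2^1 = 19.
Assume T_i = 3·7^i − 2^i for all 0 ≤ i ≤ j, where j ≥ 1.
Then T_{j+1} = 9T_j − 14T_{j−1} = 9·(3·7^j − 2^j) − 14·(3·7^{j−1} − 2^{j−1}) = 3·(9·7 − 14)7^{j−1} − (9·2 − 14)2^{j−1} = 147·7^{j−1} − 4·2^{j−1} = 3·7^{j+1} − 2^{j+1}.
This completes the inductive step, so T_m = 3·7^m − 2^m for all m ≥ 0.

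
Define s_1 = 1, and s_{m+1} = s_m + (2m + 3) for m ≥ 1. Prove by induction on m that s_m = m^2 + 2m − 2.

Base case: s_1 = 1, and 1^2 + 2·1 − 2 = 1.
Assume s_r = r^2 + 2r − 2.
Then s_{r+1} = s_r + (2r + 3) = (r^2 + 2r − 2) + (2r + 3) = r^2 + 4r + 1,
and (r+1)^2 + 2·(r+1) − 2 = r^2 + 4r + 1.
This completes the inductive step, so s_m = m^2 + 2m − 2 for all m ≥ 1.

s_m = m^2 + 2m − 2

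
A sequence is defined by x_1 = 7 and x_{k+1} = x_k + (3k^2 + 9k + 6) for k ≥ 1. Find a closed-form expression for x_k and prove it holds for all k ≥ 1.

Claim: x_k = k^3 + 3k^2 + 2k + 1.

Base case: x_1 = 7, and 1^3 + 3·1^2 + 2·1 + 1 = 7.
Assume x_r = r^3 + 3r^2 + 2r + 1.
Then x_{r+1} = x_r + (3r^2 + 9r + 6) = (r^3 + 3r^2 + 2r + 1) + (3r^2 + 9r + 6) = r^3 + 6r^2 + 11r + 7,
and (r+1)^3 + 3·(r+1)^2 + 2·(r+1) + 1 = r^3 + 6r^2 + 11r + 7.
This completes the inductive step, so x_k = k^3 + 3k^2 + 2k + 1 for all k ≥ 1.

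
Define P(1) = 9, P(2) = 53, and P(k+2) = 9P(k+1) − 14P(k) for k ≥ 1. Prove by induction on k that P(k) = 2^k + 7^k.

Base cases: P(1) = 9 and 2^1 + 7^1 = 9; P(2) = 53 and 2^2 + 7^2 = 53.
Assume P(j) = 2^j + 7^j for all 1 ≤ j ≤ r, where r ≥ 2.
Then P(r+1) = 9P(r) − 14P(r−1) = 9·(2^r + 7^r) − 14·(2^{r−1} + 7^{r−1}) = (9·2 − 14)2^{r−1} + (9·7 − 14)7^{r−1} = 4·2^{r−1} + 49·7^{r−1} = 2^{r+1} + 7^{r+1}.
Hence P(k) = 2^k + 7^k for every k ≥ 1, by strong induction.

P(k) = 2^k + 7^k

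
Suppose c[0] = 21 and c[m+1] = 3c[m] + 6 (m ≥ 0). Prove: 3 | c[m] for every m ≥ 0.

Base case: c[0] = 21 = 3·7, so 3 | c[0].
Assume 3 | c[j], so c[j] = 3t for some integer t.
Then c[j+1] = 3c[j] + 6 = 3·(3t) + 6 = 3(3t + 2), so 3 | c[j+1].
So the property holds for j+1, and by induction 3 | c[m] for all m ≥ 0.

3 | c[m]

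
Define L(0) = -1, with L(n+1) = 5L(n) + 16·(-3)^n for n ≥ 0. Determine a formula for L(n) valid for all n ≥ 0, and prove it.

Claim: L(n) = 5^n − 2·(-3)^n.

Base case: L(0) = -1, and 5^0 − 2·(-3)^0 = 1 − 2 = -1.
Assume L(m) = 5^m − 2·(-3)^m for some m ≥ 0.
Then L(m+1) = 5L(m) + 16·(-3)^m = 5·(5^m − 2·(-3)^m) + 16·(-3)^m = 5^{m+1} − 10·(-3)^m + 16·(-3)^m = 5^{m+1} + 6·(-3)^m = 5^{m+1} − 2·(-3)^{m+1}.
This completes the inductive step, so L(n) = 5^n − 2·(-3)^n for all n ≥ 0.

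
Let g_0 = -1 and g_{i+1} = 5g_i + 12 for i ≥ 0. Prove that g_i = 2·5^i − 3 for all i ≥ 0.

Base case: g_0 = -1, and 2·5^0 − 3 = 2 − 3 = -1.
Assume g_m = 2·5^m − 3 for some m ≥ 0.
Then g_{m+1} = 5g_m + 12 = 5·(2·5^m − 3) + 12 = 10·5^m − 15 + 12 = 2·5^{m+1} − 3.
By induction, g_i = 2·5^i − 3 for all i ≥ 0.

g_i = 2·5^i − 3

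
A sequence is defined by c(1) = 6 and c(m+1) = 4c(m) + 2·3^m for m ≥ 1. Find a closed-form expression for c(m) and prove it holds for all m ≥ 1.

Claim: c(m) = 3·4^m − 2·3^m.

Base case: c(1) = 6, and 3·4^1 − 2·3^1 = 12 − 6 = 6.
Assume c(k) = 3·4^k − 2·3^k for some k ≥ 1.
Then c(k+1) = 4c(k) + 2·3^k = 4·(3·4^k − 2·3^k) + 2·3^k = 3·4^{k+1} − 8·3^k + 2·3^k = 3·4^{k+1} − 6·3^k = 3·4^{k+1} − 2·3^{k+1}.
So the formula holds for k+1, and by induction c(m) = 3·4^m − 2·3^m for all m ≥ 1.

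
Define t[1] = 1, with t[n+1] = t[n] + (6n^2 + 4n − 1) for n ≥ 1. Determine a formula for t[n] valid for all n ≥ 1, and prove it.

Claim: t[n] = 2n^3 − n^2 − 2n + 2.

Base case: t[1] = 1, and 2·1^3 − 1^2 − 2·1 + 2 = 1.
Assume t[r] = 2r^3 − r^2 − 2r + 2.
Then t[r+1] = t[r] + (6r^2 + 4r − 1) = (2r^3 − r^2 − 2r + 2) + (6r^2 + 4r − 1) = 2r^3 + 5r^2 + 2r + 1,
and 2·(r+1)^3 − (r+1)^2 − 2·(r+1) + 2 = 2r^3 + 5r^2 + 2r + 1.
By induction, t[n] = 2n^3 − n^2 − 2n + 2 for all n ≥ 1.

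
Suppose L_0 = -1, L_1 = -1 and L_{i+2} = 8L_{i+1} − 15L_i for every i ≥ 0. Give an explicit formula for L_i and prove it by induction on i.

Claim: L_i = 5^i − 2·3^i.

Base cases: L_0 = -1 and 5^0 − 2·3^0 = -1; L_1 = -1 and 5^1 − 2·3^1 = -1.
Assume L_t = 5^t − 2·3^t for all 0 ≤ t ≤ j, where j ≥ 1.
Then L_{j+1} = 8L_j − 15L_{j−1} = 8·(5^j − 2·3^j) − 15·(5^{j−1} − 2·3^{j−1}) = (8·5 − 15)5^{j−1} − 2·(8·3 − 15)3^{j−1} = 25·5^{j−1} − 18·3^{j−1} = 5^{j+1} − 2·3^{j+1}.
So the formula holds for j+1, and by strong induction L_i = 5^i − 2·3^i for all i ≥ 0.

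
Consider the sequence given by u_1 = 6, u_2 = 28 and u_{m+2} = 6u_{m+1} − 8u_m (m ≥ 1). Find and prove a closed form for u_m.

Claim: u_m = -2^m + 2·4^m.

Base cases: u_1 = 6 and -2^1 + 2·4^1 = 6; u_2 = 28 and -2^2 + 2·4^2 = 28.
Assume u_j = -2^j + 2·4^j for all 1 ≤ j ≤ r, where r ≥ 2.
Then u_{r+1} = 6u_r − 8u_{r−1} = 6·(-2^r + 2·4^r) − 8·(-2^{r−1} + 2·4^{r−1}) = -(6·2 − 8)2^{r−1} + 2·(6·4 − 8)4^{r−1} = -4·2^{r−1} + 32·4^{r−1} = -2^{r+1} + 2·4^{r+1}.
So the formula holds for r+1, and by strong induction u_m = -2^m + 2·4^m for all m ≥ 1.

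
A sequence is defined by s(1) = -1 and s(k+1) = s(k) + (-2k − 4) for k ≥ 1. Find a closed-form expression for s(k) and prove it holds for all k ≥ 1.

Claim: s(k) = -k^2 − 3k + 3.

Base case: s(1) = -1, and -1^2 − 3·1 + 3 = -1.
Assume s(j) = -j^2 − 3j + 3.
Then s(j+1) = s(j) + (-2j − 4) = (-j^2 − 3j + 3) + (-2j − 4) = -j^2 − 5j − 1,
and -(j+1)^2 − 3·(j+1) + 3 = -j^2 − 5j − 1.
This completes the inductive step, so s(k) = -k^2 − 3k + 3 for all k ≥ 1.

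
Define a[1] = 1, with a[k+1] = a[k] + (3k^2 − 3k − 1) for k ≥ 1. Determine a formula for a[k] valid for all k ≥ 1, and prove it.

Claim: a[k] = k^3 − 3k^2 + k + 2.

Base case: a[1] = 1, and 1^3 − 3·1^2 + 1 + 2 = 1.
Assume a[m] = m^3 − 3m^2 + m + 2.
Then a[m+1] = a[m] + (3m^2 − 3m − 1) = (m^3 − 3m^2 + m + 2) + (3m^2 − 3m − 1) = m^3 − 2m + 1,
and (m+1)^3 − 3·(m+1)^2 + (m+1) + 2 = m^3 − 2m + 1.
By induction, a[k] = k^3 − 3k^2 + k + 2 for all k ≥ 1.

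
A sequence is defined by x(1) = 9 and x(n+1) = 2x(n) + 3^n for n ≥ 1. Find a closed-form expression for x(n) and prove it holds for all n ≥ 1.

Claim: x(n) = 3·2^n + 3^n.

Base case: x(1) = 9, and 3·2^1 + 3^1 = 6 + 3 = 9.
Assume x(j) = 3·2^j + 3^j for some j ≥ 1.
Then x(j+1) = 2x(j) + 3^j = 2·(3·2^j + 3^j) + 3^j = 3·2^{j+1} + 2·3^j + 3^j = 3·2^{j+1} + 3·3^j = 3·2^{j+1} + 3^{j+1}.
By induction, x(n) = 3·2^n + 3^n for all n ≥ 1.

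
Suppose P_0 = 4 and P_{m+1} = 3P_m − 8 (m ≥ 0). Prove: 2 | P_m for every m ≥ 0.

Base case: P_0 = 4 = 2·2, so 2 | P_0.
Assume 2 | P_k, so P_k = 2t for some integer t.
Then P_{k+1} = 3P_k − 8 = 3·(2t) − 8 = 2(3t − 4), so 2 | P_{k+1}.
This completes the inductive step, so 2 | P_m for all m ≥ 0.

2 | P_m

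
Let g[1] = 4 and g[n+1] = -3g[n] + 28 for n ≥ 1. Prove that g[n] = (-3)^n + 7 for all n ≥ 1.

Base case: g[1] = 4, and (-3)^1 + 7 = -3 + 7 = 4.
Assume g[k] = (-3)^k + 7 for some k ≥ 1.
Then g[k+1] = -3g[k] + 28 = -3·((-3)^k + 7) + 28 = -3·(-3)^k − 21 + 28 = (-3)^{k+1} + 7.
By induction, g[n] = (-3)^n + 7 for all n ≥ 1.

g[n] = (-3)^n + 7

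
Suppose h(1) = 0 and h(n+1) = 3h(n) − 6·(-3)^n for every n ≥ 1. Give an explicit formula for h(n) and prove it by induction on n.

Claim: h(n) = 3^n + (-3)^n.

Base case: h(1) = 0, and 3^1 + (-3)^1 = 3 − 3 = 0.
Assume h(k) = 3^k + (-3)^k for some k ≥ 1.
Then h(k+1) = 3h(k) − 6·(-3)^k = 3·(3^k + (-3)^k) − 6·(-3)^k = 3^{k+1} + 3·(-3)^k − 6·(-3)^k = 3^{k+1} − 3·(-3)^k = 3^{k+1} + (-3)^{k+1}.
By induction, h(n) = 3^n + (-3)^n for all n ≥ 1.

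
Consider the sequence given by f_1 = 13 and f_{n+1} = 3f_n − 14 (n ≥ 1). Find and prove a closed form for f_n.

Claim: f_n = 2·3^n + 7.

Base case: f_1 = 13, and 2·3^1 + 7 = 6 + 7 = 13.
Assume f_j = 2·3^j + 7 for some j ≥ 1.
Then f_{j+1} = 3f_j − 14 = 3·(2·3^j + 7) − 14 = 6·3^j + 21 − 14 = 2·3^{j+1} + 7.
This completes the inductive step, so f_n = 2·3^n + 7 for all n ≥ 1.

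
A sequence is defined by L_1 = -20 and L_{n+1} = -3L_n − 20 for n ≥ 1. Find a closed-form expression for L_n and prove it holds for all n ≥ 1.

Claim: L_n = 5·(-3)^n − 5.

Base case: L_1 = -20, and 5·(-3)^1 − 5 = -15 − 5 = -20.
Assume L_m = 5·(-3)^m − 5 for some m ≥ 1.
Then L_{m+1} = -3L_m − 20 = -3·(5·(-3)^m − 5) − 20 = -15·(-3)^m + 15 − 20 = 5·(-3)^{m+1} − 5.
Hence L_n = 5·(-3)^n − 5 for every n ≥ 1, by induction.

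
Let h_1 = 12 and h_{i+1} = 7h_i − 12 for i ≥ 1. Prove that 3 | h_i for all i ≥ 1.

Base case: h_1 = 12 = 3·4, so 3 | h_1.
Assume 3 | h_j, so h_j = 3t for some integer t.
Then h_{j+1} = 7h_j − 12 = 7·(3t) − 12 = 3(7t − 4), so 3 | h_{j+1}.
This completes the inductive step, so 3 | h_i for all i ≥ 1.

3 | h_i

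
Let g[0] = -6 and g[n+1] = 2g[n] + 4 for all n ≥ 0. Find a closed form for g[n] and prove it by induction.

Claim: g[n] = -2^{n+1} − 4.

Base case: g[0] = -6, and -2^{0+1} − 4 = -2 − 4 = -6.
Assume g[m] = -2^{m+1} − 4 for some m ≥ 0.
Then g[m+1] = 2g[m] + 4 = 2·(-2^{m+1} − 4) + 4 = -2^{m+2} − 8 + 4 = -2^{m+2} − 4.
So the formula holds for m+1, and by induction g[n] = -2^{n+1} − 4 for all n ≥ 0.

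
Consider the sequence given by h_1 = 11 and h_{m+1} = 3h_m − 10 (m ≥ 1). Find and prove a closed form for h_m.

Claim: h_m = 2·3^m + 5.

Base case: h_1 = 11, and 2·3^1 + 5 = 6 + 5 = 11.
Assume h_j = 2·3^j + 5 for some j ≥ 1.
Then h_{j+1} = 3h_j − 10 = 3·(2·3^j + 5) − 10 = 6·3^j + 15 − 10 = 2·3^{j+1} + 5.
By induction, h_m = 2·3^m + 5 for all m ≥ 1.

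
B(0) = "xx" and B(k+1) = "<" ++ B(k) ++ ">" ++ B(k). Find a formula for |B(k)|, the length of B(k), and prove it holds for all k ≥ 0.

Claim: |B(k)| = 2^{k+2} − 2.

Base case: |B(0)| = 2, and 2^{0+2} − 2 = 2.
Assume |B(j)| = 2^{j+2} − 2.
Then |B(j+1)| = 1 + |B(j)| + 1 + |B(j)| = 2|B(j)| + 2 = 2(2^{j+2} − 2) + 2 = 2^{j+3} − 4 + 2 = 2^{j+3} − 2.
So the formula holds for j+1, and by induction |B(k)| = 2^{k+2} − 2 for all k ≥ 0.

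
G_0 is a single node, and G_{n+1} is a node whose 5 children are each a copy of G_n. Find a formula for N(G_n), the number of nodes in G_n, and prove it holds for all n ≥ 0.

Claim: N(G_n) = (5^{n+1} − 1)/4.

Base case: N(G_0) = 1, and (5^{0+1} − 1)/4 = 1.
Assume N(G_m) = (5^{m+1} − 1)/4.
Then N(G_{m+1}) = 1 + 5N(G_m) = 1 + 5·(5^{m+1} − 1)/4 = 1 + (5^{m+2} − 5)/4 = (4 + 5^{m+2} − 5)/4 = (5^{m+2} − 1)/4.
This completes the inductive step, so N(G_n) = (5^{n+1} − 1)/4 for all n ≥ 0.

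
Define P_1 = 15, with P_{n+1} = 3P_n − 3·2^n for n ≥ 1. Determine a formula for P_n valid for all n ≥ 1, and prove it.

Claim: P_n = 3·3^n + 3·2^n.

Base case: P_1 = 15, and 3·3^1 + 3·2^1 = 9 + 6 = 15.
Assume P_r = 3·3^r + 3·2^r for some r ≥ 1.
Then P_{r+1} = 3P_r − 3·2^r = 3·(3·3^r + 3·2^r) − 3·2^r = 3·3^{r+1} + 9·2^r − 3·2^r = 3·3^{r+1} + 6·2^r = 3·3^{r+1} + 3·2^{r+1}.
By induction, P_n = 3·3^n + 3·2^n for all n ≥ 1.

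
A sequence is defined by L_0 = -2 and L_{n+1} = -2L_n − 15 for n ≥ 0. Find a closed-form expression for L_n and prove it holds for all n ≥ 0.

Claim: L_n = 3·(-2)^n − 5.

Base case: L_0 = -2, and 3·(-2)^0 − 5 = 3 − 5 = -2.
Assume L_k = 3·(-2)^k − 5 for some k ≥ 0.
Then L_{k+1} = -2L_k − 15 = -2·(3·(-2)^k − 5) − 15 = -6·(-2)^k + 10 − 15 = 3·(-2)^{k+1} − 5.
So the formula holds for k+1, and by induction L_n = 3·(-2)^n − 5 for all n ≥ 0.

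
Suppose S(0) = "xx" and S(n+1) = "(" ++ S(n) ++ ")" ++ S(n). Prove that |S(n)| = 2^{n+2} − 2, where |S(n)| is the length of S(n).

Base case: |S(0)| = 2, and 2^{0+2} − 2 = 2.
Assume |S(j)| = 2^{j+2} − 2.
Then |S(j+1)| = 1 + |S(j)| + 1 + |S(j)| = 2|S(j)| + 2 = 2(2^{j+2} − 2) + 2 = 2^{j+3} − 4 + 2 = 2^{j+3} − 2.
This completes the inductive step, so |S(n)| = 2^{n+2} − 2 for all n ≥ 0.

|S(n)| = 2^{n+2} − 2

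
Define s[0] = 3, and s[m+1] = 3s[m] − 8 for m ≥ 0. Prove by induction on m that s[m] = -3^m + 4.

Base case: s[0] = 3, and -3^0 + 4 = -1 + 4 = 3.
Assume s[k] = -3^k + 4 for some k ≥ 0.
Then s[k+1] = 3s[k] − 8 = 3·(-3^k + 4) − 8 = -3^{k+1} + 12 − 8 = -3^{k+1} + 4.
So the formula holds for k+1, and by induction s[m] = -3^m + 4 for all m ≥ 0.

s[m] = -3^m + 4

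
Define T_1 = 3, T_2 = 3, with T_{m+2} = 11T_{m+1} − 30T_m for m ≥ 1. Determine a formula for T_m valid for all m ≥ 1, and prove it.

Claim: T_m = 3·5^m − 2·6^m.

Base cases: T_1 = 3 and 3·5^1 − 2·6^1 = 3; T_2 = 3 and 3·5^2 − 2·6^2 = 3.
Assume T_j = 3·5^j − 2·6^j for all 1 ≤ j ≤ k, where k ≥ 2.
Then T_{k+1} = 11T_k − 30T_{k−1} = 11·(3·5^k − 2·6^k) − 30·(3·5^{k−1} − 2·6^{k−1}) = 3·(11·5 − 30)5^{k−1} − 2·(11·6 − 30)6^{k−1} = 75·5^{k−1} − 72·6^{k−1} = 3·5^{k+1} − 2·6^{k+1}.
By strong induction, T_m = 3·5^m − 2·6^m for all m ≥ 1.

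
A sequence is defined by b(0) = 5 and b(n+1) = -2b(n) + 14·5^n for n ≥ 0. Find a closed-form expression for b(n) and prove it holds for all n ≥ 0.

Claim: b(n) = 3·(-2)^n + 2·5^n.

Base case: b(0) = 5, and 3·(-2)^0 + 2·5^0 = 3 + 2 = 5.
Assume b(r) = 3·(-2)^r + 2·5^r for some r ≥ 0.
Then b(r+1) = -2b(r) + 14·5^r = -2·(3·(-2)^r + 2·5^r) + 14·5^r = 3·(-2)^{r+1} − 4·5^r + 14·5^r = 3·(-2)^{r+1} + 10·5^r = 3·(-2)^{r+1} + 2·5^{r+1}.
This completes the inductive step, so b(n) = 3·(-2)^n + 2·5^n for all n ≥ 0.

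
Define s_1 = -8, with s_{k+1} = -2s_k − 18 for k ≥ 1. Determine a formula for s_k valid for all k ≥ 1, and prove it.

Claim: s_k = (-2)^k − 6.

Base case: s_1 = -8, and (-2)^1 − 6 = -2 − 6 = -8.
Assume s_r = (-2)^r − 6 for some r ≥ 1.
Then s_{r+1} = -2s_r − 18 = -2·((-2)^r − 6) − 18 = -2·(-2)^r + 12 − 18 = (-2)^{r+1} − 6.
Hence s_k = (-2)^k − 6 for every k ≥ 1, by induction.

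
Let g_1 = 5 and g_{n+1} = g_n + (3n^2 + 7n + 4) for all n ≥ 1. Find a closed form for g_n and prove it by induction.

Claim: g_n = n^3 + 2n^2 + n + 1.

Base case: g_1 = 5, and 1^3 + 2·1^2 + 1 + 1 = 5.
Assume g_m = m^3 + 2m^2 + m + 1.
Then g_{m+1} = g_m + (3m^2 + 7m + 4) = (m^3 + 2m^2 + m + 1) + (3m^2 + 7m + 4) = m^3 + 5m^2 + 8m + 5,
and (m+1)^3 + 2·(m+1)^2 + (m+1) + 1 = m^3 + 5m^2 + 8m + 5.
This completes the inductive step, so g_n = n^3 + 2n^2 + n + 1 for all n ≥ 1.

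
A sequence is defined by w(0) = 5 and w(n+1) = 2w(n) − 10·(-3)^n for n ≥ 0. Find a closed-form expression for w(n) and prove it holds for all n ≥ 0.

Claim: w(n) = 3·2^n + 2·(-3)^n.

Base case: w(0) = 5, and 3·2^0 + 2·(-3)^0 = 3 + 2 = 5.
Assume w(j) = 3·2^j + 2·(-3)^j for some j ≥ 0.
Then w(j+1) = 2w(j) − 10·(-3)^j = 2·(3·2^j + 2·(-3)^j) − 10·(-3)^j = 3·2^{j+1} + 4·(-3)^j − 10·(-3)^j = 3·2^{j+1} − 6·(-3)^j = 3·2^{j+1} + 2·(-3)^{j+1}.
This completes the inductive step, so w(n) = 3·2^n + 2·(-3)^n for all n ≥ 0.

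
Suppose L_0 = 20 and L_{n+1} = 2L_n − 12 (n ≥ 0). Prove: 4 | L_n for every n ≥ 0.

Base case: L_0 = 20 = 4·5, so 4 | L_0.
Assume 4 | L_m, so L_m = 4t for some integer t.
Then L_{m+1} = 2L_m − 12 = 2·(4t) − 12 = 4(2t − 3), so 4 | L_{m+1}.
Hence 4 | L_n for every n ≥ 0, by induction.

4 | L_n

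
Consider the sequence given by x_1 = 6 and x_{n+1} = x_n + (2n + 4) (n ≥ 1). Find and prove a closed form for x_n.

Claim: x_n = n^2 + 3n + 2.

Base case: x_1 = 6, and 1^2 + 3·1 + 2 = 6.
Assume x_r = r^2 + 3r + 2.
Then x_{r+1} = x_r + (2r + 4) = (r^2 + 3r + 2) + (2r + 4) = r^2 + 5r + 6,
and (r+1)^2 + 3·(r+1) + 2 = r^2 + 5r + 6.
By induction, x_n = n^2 + 3n + 2 for all n ≥ 1.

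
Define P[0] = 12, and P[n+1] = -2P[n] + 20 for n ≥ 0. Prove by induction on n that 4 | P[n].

Base case: P[0] = 12 = 4·3, so 4 | P[0].
Assume 4 | P[r], so P[r] = 4t for some integer t.
Then P[r+1] = -2P[r] + 20 = -2·(4t) + 20 = 4(-2t + 5), so 4 | P[r+1].
Hence 4 | P[n] for every n ≥ 0, by induction.

4 | P[n]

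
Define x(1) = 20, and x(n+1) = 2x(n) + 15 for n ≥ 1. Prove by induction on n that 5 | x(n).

Base case: x(1) = 20 = 5·4, so 5 | x(1).
Assume 5 | x(m), so x(m) = 5t for some integer t.
Then x(m+1) = 2x(m) + 15 = 2·(5t) + 15 = 5(2t + 3), so 5 | x(m+1).
By induction, 5 | x(n) for all n ≥ 1.

5 | x(n)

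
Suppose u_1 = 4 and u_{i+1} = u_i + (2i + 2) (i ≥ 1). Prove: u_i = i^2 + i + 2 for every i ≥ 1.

Base case: u_1 = 4, and 1^2 + 1 + 2 = 4.
Assume u_k = k^2 + k + 2.
Then u_{k+1} = u_k + (2k + 2) = (k^2 + k + 2) + (2k + 2) = k^2 + 3k + 4,
and (k+1)^2 + (k+1) + 2 = k^2 + 3k + 4.
By induction, u_i = i^2 + i + 2 for all i ≥ 1.

u_i = i^2 + i + 2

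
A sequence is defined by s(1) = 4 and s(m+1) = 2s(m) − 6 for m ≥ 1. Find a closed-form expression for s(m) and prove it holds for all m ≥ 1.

Claim: s(m) = -2^m + 6.

Base case: s(1) = 4, and -2^1 + 6 = -2 + 6 = 4.
Assume s(j) = -2^j + 6 for some j ≥ 1.
Then s(j+1) = 2s(j) − 6 = 2·(-2^j + 6) − 6 = -2^{j+1} + 12 − 6 = -2^{j+1} + 6.
This completes the inductive step, so s(m) = -2^m + 6 for all m ≥ 1.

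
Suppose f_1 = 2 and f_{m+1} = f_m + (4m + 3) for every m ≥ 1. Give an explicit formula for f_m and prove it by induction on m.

Claim: f_m = 2m^2 + m − 1.

Base case: f_1 = 2, and 2·1^2 + 1 − 1 = 2.
Assume f_j = 2j^2 + j − 1.
Then f_{j+1} = f_j + (4j + 3) = (2j^2 + j − 1) + (4j + 3) = 2j^2 + 5j + 2,
and 2·(j+1)^2 + (j+1) − 1 = 2j^2 + 5j + 2.
By induction, f_m = 2m^2 + m − 1 for all m ≥ 1.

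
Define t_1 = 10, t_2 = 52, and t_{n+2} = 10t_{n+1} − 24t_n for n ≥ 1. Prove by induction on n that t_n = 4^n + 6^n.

Base cases: t_1 = 10 and 4^1 + 6^1 = 10; t_2 = 52 and 4^2 + 6^2 = 52.
Assume t_j = 4^j + 6^j for all 1 ≤ j ≤ r, where r ≥ 2.
Then t_{r+1} = 10t_r − 24t_{r−1} = 10·(4^r + 6^r) − 24·(4^{r−1} + 6^{r−1}) = (10·4 − 24)4^{r−1} + (10·6 − 24)6^{r−1} = 16·4^{r−1} + 36·6^{r−1} = 4^{r+1} + 6^{r+1}.
This completes the inductive step, so t_n = 4^n + 6^n for all n ≥ 1.

t_n = 4^n + 6^n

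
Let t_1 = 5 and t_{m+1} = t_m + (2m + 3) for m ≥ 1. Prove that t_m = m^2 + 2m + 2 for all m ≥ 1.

Base case: t_1 = 5, and 1^2 + 2·1 + 2 = 5.
Assume t_j = j^2 + 2j + 2.
Then t_{j+1} = t_j + (2j + 3) = (j^2 + 2j + 2) + (2j + 3) = j^2 + 4j + 5,
and (j+1)^2 + 2·(j+1) + 2 = j^2 + 4j + 5.
Hence t_m = m^2 + 2m + 2 for every m ≥ 1, by induction.

t_m = m^2 + 2m + 2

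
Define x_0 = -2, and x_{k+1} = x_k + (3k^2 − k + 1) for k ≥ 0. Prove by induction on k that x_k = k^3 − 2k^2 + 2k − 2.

Base case: x_0 = -2, and 0^3 − 2·0^2 + 2·0 − 2 = -2.
Assume x_m = m^3 − 2m^2 + 2m − 2.
Then x_{m+1} = x_m + (3m^2 − m + 1) = (m^3 − 2m^2 + 2m − 2) + (3m^2 − m + 1) = m^3 + m^2 + m − 1,
and (m+1)^3 − 2·(m+1)^2 + 2·(m+1) − 2 = m^3 + m^2 + m − 1.
Hence x_k = k^3 − 2k^2 + 2k − 2 for every k ≥ 0, by induction.

x_k = k^3 − 2k^2 + 2k − 2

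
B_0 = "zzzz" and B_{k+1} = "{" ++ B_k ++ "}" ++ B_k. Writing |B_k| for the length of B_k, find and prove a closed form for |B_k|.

Claim: |B_k| = 6·2^k − 2.

Base case: |B_0| = 4, and 6·2^0 − 2 = 4.
Assume |B_m| = 6·2^m − 2.
Then |B_{m+1}| = 1 + |B_m| + 1 + |B_m| = 2|B_m| + 2 = 2(6·2^m − 2) + 2 = 6·2^{m+1} − 4 + 2 = 6·2^{m+1} − 2.
By induction, |B_k| = 6·2^k − 2 for all k ≥ 0.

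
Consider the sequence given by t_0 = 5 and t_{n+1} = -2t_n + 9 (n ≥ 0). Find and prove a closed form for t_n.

Claim: t_n = 2·(-2)^n + 3.

Base case: t_0 = 5, and 2·(-2)^0 + 3 = 2 + 3 = 5.
Assume t_r = 2·(-2)^r + 3 for some r ≥ 0.
Then t_{r+1} = -2t_r + 9 = -2·(2·(-2)^r + 3) + 9 = -4·(-2)^r − 6 + 9 = 2·(-2)^{r+1} + 3.
Hence t_n = 2·(-2)^n + 3 for every n ≥ 0, by induction.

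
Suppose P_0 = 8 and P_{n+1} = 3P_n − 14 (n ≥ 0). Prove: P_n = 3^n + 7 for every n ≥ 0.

Base case: P_0 = 8, and 3^0 + 7 = 1 + 7 = 8.
Assume P_m = 3^m + 7 for some m ≥ 0.
Then P_{m+1} = 3P_m − 14 = 3·(3^m + 7) − 14 = 3^{m+1} + 21 − 14 = 3^{m+1} + 7.
So the formula holds for m+1, and by induction P_n = 3^n + 7 for all n ≥ 0.

P_n = 3^n + 7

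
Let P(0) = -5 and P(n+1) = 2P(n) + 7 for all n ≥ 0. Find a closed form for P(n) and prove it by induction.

Claim: P(n) = 2^{n+1} − 7.

Base case: P(0) = -5, and 2^{0+1} − 7 = 2 − 7 = -5.
Assume P(m) = 2^{m+1} − 7 for some m ≥ 0.
Then P(m+1) = 2P(m) + 7 = 2·(2^{m+1} − 7) + 7 = 2^{m+2} − 14 + 7 = 2^{m+2} − 7.
So the formula holds for m+1, and by induction P(n) = 2^{n+1} − 7 for all n ≥ 0.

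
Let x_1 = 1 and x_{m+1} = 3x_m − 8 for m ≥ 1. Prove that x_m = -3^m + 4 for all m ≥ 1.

Base case: x_1 = 1, and -3^1 + 4 = -3 + 4 = 1.
Assume x_k = -3^k + 4 for some k ≥ 1.
Then x_{k+1} = 3x_k − 8 = 3·(-3^k + 4) − 8 = -3^{k+1} + 12 − 8 = -3^{k+1} + 4.
By induction, x_m = -3^m + 4 for all m ≥ 1.

x_m = -3^m + 4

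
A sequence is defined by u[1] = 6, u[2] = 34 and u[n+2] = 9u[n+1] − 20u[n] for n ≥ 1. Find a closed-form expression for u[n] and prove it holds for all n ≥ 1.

Claim: u[n] = 2·5^n − 4^n.

Base cases: u[1] = 6 and 2·5^1 − 4^1 = 6; u[2] = 34 and 2·5^2 − 4^2 = 34.
Assume u[i] = 2·5^i − 4^i for all 1 ≤ i ≤ j, where j ≥ 2.
Then u[j+1] = 9u[j] − 20u[j−1] = 9·(2·5^j − 4^j) − 20·(2·5^{j−1} − 4^{j−1}) = 2·(9·5 − 20)5^{j−1} − (9·4 − 20)4^{j−1} = 50·5^{j−1} − 16·4^{j−1} = 2·5^{j+1} − 4^{j+1}.
This completes the inductive step, so u[n] = 2·5^n − 4^n for all n ≥ 1.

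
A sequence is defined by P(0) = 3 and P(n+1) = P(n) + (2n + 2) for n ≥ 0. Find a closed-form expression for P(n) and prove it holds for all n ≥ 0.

Claim: P(n) = n^2 + n + 3.

Base case: P(0) = 3, and 0^2 + 0 + 3 = 3.
Assume P(j) = j^2 + j + 3.
Then P(j+1) = P(j) + (2j + 2) = (j^2 + j + 3) + (2j + 2) = j^2 + 3j + 5,
and (j+1)^2 + (j+1) + 3 = j^2 + 3j + 5.
By induction, P(n) = n^2 + n + 3 for all n ≥ 0.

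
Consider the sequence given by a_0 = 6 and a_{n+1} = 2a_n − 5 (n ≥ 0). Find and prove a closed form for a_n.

Claim: a_n = 2^n + 5.

Base case: a_0 = 6, and 2^0 + 5 = 1 + 5 = 6.
Assume a_j = 2^j + 5 for some j ≥ 0.
Then a_{j+1} = 2a_j − 5 = 2·(2^j + 5) − 5 = 2^{j+1} + 10 − 5 = 2^{j+1} + 5.
By induction, a_n = 2^n + 5 for all n ≥ 0.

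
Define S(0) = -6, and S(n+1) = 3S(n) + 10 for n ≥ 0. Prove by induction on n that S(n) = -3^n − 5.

Base case: S(0) = -6, and -3^0 − 5 = -1 − 5 = -6.
Assume S(r) = -3^r − 5 for some r ≥ 0.
Then S(r+1) = 3S(r) + 10 = 3·(-3^r − 5) + 10 = -3^{r+1} − 15 + 10 = -3^{r+1} − 5.
So the formula holds for r+1, and by induction S(n) = -3^n − 5 for all n ≥ 0.

S(n) = -3^n − 5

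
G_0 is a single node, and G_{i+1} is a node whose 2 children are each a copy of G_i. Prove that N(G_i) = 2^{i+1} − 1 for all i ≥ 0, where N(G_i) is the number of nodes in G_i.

Base case: N(G_0) = 1, and 2^{0+1} − 1 = 1.
Assume N(G_r) = 2^{r+1} − 1.
Then N(G_{r+1}) = 1 + 2N(G_r) = 1 + 2(2^{r+1} − 1) = 2^{r+2} − 2 + 1 = 2^{r+2} − 1.
By induction, N(G_i) = 2^{i+1} − 1 for all i ≥ 0.

N(G_i) = 2^{i+1} − 1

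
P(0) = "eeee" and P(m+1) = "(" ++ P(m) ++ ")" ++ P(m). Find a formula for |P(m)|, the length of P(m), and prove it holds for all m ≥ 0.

Claim: |P(m)| = 6·2^m − 2.

Base case: |P(0)| = 4, and 6·2^0 − 2 = 4.
Assume |P(r)| = 6·2^r − 2.
Then |P(r+1)| = 1 + |P(r)| + 1 + |P(r)| = 2|P(r)| + 2 = 2(6·2^r − 2) + 2 = 6·2^{r+1} − 4 + 2 = 6·2^{r+1} − 2.
So the formula holds for r+1, and by induction |P(m)| = 6·2^m − 2 for all m ≥ 0.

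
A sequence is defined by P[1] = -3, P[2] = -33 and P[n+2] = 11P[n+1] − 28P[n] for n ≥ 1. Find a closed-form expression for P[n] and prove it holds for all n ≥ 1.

Claim: P[n] = -7^n + 4^n.

Base cases: P[1] = -3 and -7^1 + 4^1 = -3; P[2] = -33 and -7^2 + 4^2 = -33.
Assume P[j] = -7^j + 4^j for all 1 ≤ j ≤ m, where m ≥ 2.
Then P[m+1] = 11P[m] − 28P[m−1] = 11·(-7^m + 4^m) − 28·(-7^{m−1} + 4^{m−1}) = -(11·7 − 28)7^{m−1} + (11·4 − 28)4^{m−1} = -49·7^{m−1} + 16·4^{m−1} = -7^{m+1} + 4^{m+1}.
This completes the inductive step, so P[n] = -7^n + 4^n for all n ≥ 1.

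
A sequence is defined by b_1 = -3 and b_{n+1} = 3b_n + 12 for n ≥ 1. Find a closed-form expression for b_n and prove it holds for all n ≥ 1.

Claim: b_n = 3^n − 6.

Base case: b_1 = -3, and 3^1 − 6 = 3 − 6 = -3.
Assume b_j = 3^j − 6 for some j ≥ 1.
Then b_{j+1} = 3b_j + 12 = 3·(3^j − 6) + 12 = 3^{j+1} − 18 + 12 = 3^{j+1} − 6.
So the formula holds for j+1, and by induction b_n = 3^n − 6 for all n ≥ 1.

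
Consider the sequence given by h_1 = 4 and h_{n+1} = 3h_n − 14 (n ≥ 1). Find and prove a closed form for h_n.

Claim: h_n = -3^n + 7.

Base case: h_1 = 4, and -3^1 + 7 = -3 + 7 = 4.
Assume h_m = -3^m + 7 for some m ≥ 1.
Then h_{m+1} = 3h_m − 14 = 3·(-3^m + 7) − 14 = -3^{m+1} + 21 − 14 = -3^{m+1} + 7.
By induction, h_n = -3^n + 7 for all n ≥ 1.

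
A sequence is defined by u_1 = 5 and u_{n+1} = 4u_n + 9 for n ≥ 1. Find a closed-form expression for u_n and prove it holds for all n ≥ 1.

Claim: u_n = 2·4^n − 3.

Base case: u_1 = 5, and 2·4^1 − 3 = 8 − 3 = 5.
Assume u_m = 2·4^m − 3 for some m ≥ 1.
Then u_{m+1} = 4u_m + 9 = 4·(2·4^m − 3) + 9 = 8·4^m − 12 + 9 = 2·4^{m+1} − 3.
This completes the inductive step, so u_n = 2·4^n − 3 for all n ≥ 1.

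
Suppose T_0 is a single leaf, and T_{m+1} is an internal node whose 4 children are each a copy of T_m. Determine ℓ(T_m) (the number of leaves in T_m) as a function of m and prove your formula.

Claim: ℓ(T_m) = 4^m.

Base case: ℓ(T_0) = 1, and 4^0 = 1.
Assume ℓ(T_j) = 4^j.
Then ℓ(T_{j+1}) = 4·ℓ(T_j) = 4·4^j = 4^{j+1}.
So the formula holds for j+1, and by induction ℓ(T_m) = 4^m for all m ≥ 0.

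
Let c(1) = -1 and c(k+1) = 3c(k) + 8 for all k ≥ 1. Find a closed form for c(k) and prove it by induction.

Claim: c(k) = 3^k − 4.

Base case: c(1) = -1, and 3^1 − 4 = 3 − 4 = -1.
Assume c(r) = 3^r − 4 for some r ≥ 1.
Then c(r+1) = 3c(r) + 8 = 3·(3^r − 4) + 8 = 3^{r+1} − 12 + 8 = 3^{r+1} − 4.
By induction, c(k) = 3^k − 4 for all k ≥ 1.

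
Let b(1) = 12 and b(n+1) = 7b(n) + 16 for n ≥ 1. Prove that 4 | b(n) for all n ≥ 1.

Base case: b(1) = 12 = 4·3, so 4 | b(1).
Assume 4 | b(m), so b(m) = 4t for some integer t.
Then b(m+1) = 7b(m) + 16 = 7·(4t) + 16 = 4(7t + 4), so 4 | b(m+1).
Hence 4 | b(n) for every n ≥ 1, by induction.

4 | b(n)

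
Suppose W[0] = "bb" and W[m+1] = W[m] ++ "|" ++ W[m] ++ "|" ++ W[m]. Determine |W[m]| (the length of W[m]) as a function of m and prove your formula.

Claim: |W[m]| = 3^{m+1} − 1.

Base case: |W[0]| = 2, and 3^{0+1} − 1 = 2.
Assume |W[r]| = 3^{r+1} − 1.
Then |W[r+1]| = 3|W[r]| + 2 = 3(3^{r+1} − 1) + 2 = 3^{r+2} − 3 + 2 = 3^{r+2} − 1.
So the formula holds for r+1, and by induction |W[m]| = 3^{m+1} − 1 for all m ≥ 0.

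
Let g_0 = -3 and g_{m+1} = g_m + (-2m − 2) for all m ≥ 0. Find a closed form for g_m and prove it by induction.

Claim: g_m = -m^2 − m − 3.

Base case: g_0 = -3, and -0^2 − 0 − 3 = -3.
Assume g_r = -r^2 − r − 3.
Then g_{r+1} = g_r + (-2r − 2) = (-r^2 − r − 3) + (-2r − 2) = -r^2 − 3r − 5,
and -(r+1)^2 − (r+1) − 3 = -r^2 − 3r − 5.
This completes the inductive step, so g_m = -m^2 − m − 3 for all m ≥ 0.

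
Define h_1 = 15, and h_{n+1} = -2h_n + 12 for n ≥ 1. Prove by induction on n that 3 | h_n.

Base case: h_1 = 15 = 3·5, so 3 | h_1.
Assume 3 | h_k, so h_k = 3t for some integer t.
Then h_{k+1} = -2h_k + 12 = -2·(3t) + 12 = 3(-2t + 4), so 3 | h_{k+1}.
Hence 3 | h_n for every n ≥ 1, by induction.

3 | h_n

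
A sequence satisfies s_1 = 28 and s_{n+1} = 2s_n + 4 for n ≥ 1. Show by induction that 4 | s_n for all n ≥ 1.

Base case: s_1 = 28 = 4·7, so 4 | s_1.
Assume 4 | s_j, so s_j = 4t for some integer t.
Then s_{j+1} = 2s_j + 4 = 2·(4t) + 4 = 4(2t + 1), so 4 | s_{j+1}.
Hence 4 | s_n for every n ≥ 1, by induction.

4 | s_n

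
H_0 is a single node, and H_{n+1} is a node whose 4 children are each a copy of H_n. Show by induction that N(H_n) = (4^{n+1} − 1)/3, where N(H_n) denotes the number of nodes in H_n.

Base case: N(H_0) = 1, and (4^{0+1} − 1)/3 = 1.
Assume N(H_m) = (4^{m+1} − 1)/3.
Then N(H_{m+1}) = 1 + 4N(H_m) = 1 + 4·(4^{m+1} − 1)/3 = 1 + (4^{m+2} − 4)/3 = (3 + 4^{m+2} − 4)/3 = (4^{m+2} − 1)/3.
This completes the inductive step, so N(H_n) = (4^{n+1} − 1)/3 for all n ≥ 0.

N(H_n) = (4^{n+1} − 1)/3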